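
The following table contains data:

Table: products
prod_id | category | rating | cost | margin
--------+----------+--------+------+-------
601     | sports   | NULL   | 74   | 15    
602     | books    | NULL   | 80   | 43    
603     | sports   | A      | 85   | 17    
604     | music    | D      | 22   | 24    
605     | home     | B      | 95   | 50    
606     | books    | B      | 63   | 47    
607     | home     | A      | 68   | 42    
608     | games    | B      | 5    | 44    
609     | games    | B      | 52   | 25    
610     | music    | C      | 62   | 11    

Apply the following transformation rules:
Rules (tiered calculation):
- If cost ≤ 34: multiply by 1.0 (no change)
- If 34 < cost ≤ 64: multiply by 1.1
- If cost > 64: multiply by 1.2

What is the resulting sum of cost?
704.1

Step 1: Tier 1 (cost ≤ 34): 2 records, sum = 27 × 1.0 = 27.0
Step 2: Tier 2 (34 < cost ≤ 64): 3 records, sum = 177 × 1.1 = 194.7
Step 3: Tier 3 (cost > 64): 5 records, sum = 402 × 1.2 = 482.4
Step 4: Final sum = 27.0 + 194.7 + 482.4 = 704.1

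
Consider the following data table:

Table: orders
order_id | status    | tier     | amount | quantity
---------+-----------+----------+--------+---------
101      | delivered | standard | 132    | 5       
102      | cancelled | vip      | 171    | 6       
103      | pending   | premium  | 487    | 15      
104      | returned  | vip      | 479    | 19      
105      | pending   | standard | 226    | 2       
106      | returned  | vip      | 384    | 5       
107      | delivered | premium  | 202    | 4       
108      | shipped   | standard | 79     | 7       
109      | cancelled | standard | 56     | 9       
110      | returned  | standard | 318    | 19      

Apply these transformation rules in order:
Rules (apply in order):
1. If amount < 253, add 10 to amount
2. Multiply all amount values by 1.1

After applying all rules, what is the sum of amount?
2853.4

Step 1: Apply Rule 1 - Add 10 to records with amount < 253
  - 6 records affected: 866 + (6 × 10) = 926
  - Unaffected records: 1668
  - Sum after Rule 1: 2594
Step 2: Apply Rule 2 - Multiply all by 1.1
  - 2594 × 1.1 = 2853.4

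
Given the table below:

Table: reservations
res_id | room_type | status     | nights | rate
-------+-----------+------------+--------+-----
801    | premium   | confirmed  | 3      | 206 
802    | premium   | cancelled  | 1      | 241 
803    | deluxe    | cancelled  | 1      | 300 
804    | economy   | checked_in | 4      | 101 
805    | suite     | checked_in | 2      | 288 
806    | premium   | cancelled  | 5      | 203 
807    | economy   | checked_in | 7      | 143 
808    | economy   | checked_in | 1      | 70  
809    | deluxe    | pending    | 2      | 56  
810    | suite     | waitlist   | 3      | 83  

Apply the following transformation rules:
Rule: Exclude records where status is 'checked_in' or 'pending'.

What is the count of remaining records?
5

Step 1: Count records to exclude
  - 4 (checked_in) + 1 (pending) = 5 records
Step 2: Total records: 10
Step 3: Remaining = 10 - 5 = 5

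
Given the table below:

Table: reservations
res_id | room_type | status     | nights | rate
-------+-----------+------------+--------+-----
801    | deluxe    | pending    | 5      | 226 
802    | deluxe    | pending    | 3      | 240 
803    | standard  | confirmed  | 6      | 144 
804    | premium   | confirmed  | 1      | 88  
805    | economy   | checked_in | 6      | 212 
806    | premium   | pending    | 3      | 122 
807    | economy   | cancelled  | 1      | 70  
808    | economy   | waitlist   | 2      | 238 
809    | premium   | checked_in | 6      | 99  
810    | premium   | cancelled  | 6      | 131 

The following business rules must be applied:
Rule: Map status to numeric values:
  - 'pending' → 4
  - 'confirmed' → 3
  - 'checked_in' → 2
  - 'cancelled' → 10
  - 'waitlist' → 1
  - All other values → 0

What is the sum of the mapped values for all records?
43

Step 1: Apply mapping to each record
Step 2: Count by status:
  'pending': 3 records × 4 = 12
  'confirmed': 2 records × 3 = 6
  'checked_in': 2 records × 2 = 4
  'cancelled': 2 records × 10 = 20
  'waitlist': 1 records × 1 = 1
Step 3: Sum all mapped values = 43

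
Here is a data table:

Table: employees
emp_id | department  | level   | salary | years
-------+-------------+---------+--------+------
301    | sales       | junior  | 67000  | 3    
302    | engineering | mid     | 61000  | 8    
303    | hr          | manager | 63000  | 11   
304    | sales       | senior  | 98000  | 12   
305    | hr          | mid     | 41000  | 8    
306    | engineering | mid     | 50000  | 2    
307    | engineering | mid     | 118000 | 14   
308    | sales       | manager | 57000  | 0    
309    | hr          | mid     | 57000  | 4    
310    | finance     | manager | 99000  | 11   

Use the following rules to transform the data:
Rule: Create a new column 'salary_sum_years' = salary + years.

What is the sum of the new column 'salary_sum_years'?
711073

Step 1: For each record, compute salary + years
Example calculations:
  67000 + 3 = 67003
  61000 + 8 = 61008
  63000 + 11 = 63011
  ...
Step 2: Sum all derived values
Step 3: Total = 711073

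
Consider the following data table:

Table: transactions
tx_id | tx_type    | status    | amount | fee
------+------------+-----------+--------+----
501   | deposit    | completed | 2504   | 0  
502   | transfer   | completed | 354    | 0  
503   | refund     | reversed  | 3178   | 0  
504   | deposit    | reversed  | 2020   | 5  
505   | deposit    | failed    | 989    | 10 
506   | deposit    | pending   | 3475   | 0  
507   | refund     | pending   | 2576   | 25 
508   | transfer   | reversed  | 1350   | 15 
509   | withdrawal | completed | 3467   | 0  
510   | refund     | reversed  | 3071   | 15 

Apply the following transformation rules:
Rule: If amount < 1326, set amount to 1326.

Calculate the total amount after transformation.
24293

Step 1: 2 records have amount < 1326
Step 2: These records originally summed to 1343
Step 3: After setting to minimum: 2 × 1326 = 2652
Step 4: Unaffected records sum: 21641
Step 5: Final sum = 2652 + 21641 = 24293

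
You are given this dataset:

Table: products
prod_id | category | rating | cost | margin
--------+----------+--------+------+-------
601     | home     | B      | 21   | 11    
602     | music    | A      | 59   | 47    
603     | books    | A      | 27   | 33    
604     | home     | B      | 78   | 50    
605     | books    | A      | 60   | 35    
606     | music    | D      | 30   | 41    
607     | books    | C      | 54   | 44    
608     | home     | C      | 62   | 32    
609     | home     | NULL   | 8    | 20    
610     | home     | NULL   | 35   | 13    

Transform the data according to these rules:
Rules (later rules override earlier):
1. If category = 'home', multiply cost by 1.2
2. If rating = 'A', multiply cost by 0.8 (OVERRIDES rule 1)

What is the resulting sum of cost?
445.6

Step 1: Rule 2 takes priority for records with rating = 'A'
  - 3 records: 146 × 0.8 = 116.8
Step 2: Rule 1 applies to remaining records with category = 'home'
  - 5 records: 204 × 1.2 = 244.8
Step 3: Other records unchanged: 84
Step 4: Final sum = 116.8 + 244.8 + 84 = 445.6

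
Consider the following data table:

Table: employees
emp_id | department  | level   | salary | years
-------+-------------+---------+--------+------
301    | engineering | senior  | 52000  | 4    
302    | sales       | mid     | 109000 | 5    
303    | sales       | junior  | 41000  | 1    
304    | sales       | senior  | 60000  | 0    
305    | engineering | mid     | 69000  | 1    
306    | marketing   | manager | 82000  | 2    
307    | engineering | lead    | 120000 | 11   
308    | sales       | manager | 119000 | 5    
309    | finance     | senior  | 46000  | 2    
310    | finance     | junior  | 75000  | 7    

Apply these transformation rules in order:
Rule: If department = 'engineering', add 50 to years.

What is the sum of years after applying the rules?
188

Step 1: Count records where department = 'engineering': 3
Step 2: Total bonus added: 3 × 50 = 150
Step 3: Original sum of years: 38
Step 4: Final sum = 38 + 150 = 188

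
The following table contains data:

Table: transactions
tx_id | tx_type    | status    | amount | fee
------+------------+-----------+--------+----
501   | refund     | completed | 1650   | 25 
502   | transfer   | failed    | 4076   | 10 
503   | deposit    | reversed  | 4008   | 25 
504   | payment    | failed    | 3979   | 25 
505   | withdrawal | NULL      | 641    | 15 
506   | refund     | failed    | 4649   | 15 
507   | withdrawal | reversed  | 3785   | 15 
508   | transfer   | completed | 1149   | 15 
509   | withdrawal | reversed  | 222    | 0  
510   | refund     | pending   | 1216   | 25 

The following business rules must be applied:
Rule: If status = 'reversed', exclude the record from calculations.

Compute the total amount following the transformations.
17360

Step 1: Identify records where status = 'reversed'
Step 2: The excluded records sum to 8015
Step 3: Original total amount = 25375
Step 4: Remaining total = 25375 - 8015 = 17360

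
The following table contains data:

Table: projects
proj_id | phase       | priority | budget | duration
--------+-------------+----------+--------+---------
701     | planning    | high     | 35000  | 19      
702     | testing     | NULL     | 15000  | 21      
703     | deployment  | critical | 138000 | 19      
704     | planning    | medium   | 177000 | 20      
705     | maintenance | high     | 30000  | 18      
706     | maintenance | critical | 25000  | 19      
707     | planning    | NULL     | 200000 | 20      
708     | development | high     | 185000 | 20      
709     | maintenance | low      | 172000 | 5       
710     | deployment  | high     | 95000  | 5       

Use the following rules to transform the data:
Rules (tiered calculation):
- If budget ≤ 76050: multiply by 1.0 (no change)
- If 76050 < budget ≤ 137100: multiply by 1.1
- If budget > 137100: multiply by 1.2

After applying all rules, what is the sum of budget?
1255900.0

Step 1: Tier 1 (budget ≤ 76050): 4 records, sum = 105000 × 1.0 = 105000.0
Step 2: Tier 2 (76050 < budget ≤ 137100): 1 records, sum = 95000 × 1.1 = 104500.0
Step 3: Tier 3 (budget > 137100): 5 records, sum = 872000 × 1.2 = 1046400.0
Step 4: Final sum = 105000.0 + 104500.0 + 1046400.0 = 1255900.0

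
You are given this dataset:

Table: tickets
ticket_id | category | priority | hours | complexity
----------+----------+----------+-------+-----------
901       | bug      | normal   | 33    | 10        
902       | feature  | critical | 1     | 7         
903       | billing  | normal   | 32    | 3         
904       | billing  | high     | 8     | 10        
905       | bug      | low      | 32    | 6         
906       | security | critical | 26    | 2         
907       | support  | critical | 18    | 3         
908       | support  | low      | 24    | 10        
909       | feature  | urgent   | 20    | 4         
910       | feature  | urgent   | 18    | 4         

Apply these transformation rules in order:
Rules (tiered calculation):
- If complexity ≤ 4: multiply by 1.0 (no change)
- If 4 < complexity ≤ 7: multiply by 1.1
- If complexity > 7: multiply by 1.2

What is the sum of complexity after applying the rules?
66.3

Step 1: Tier 1 (complexity ≤ 4): 5 records, sum = 16 × 1.0 = 16.0
Step 2: Tier 2 (4 < complexity ≤ 7): 2 records, sum = 13 × 1.1 = 14.3
Step 3: Tier 3 (complexity > 7): 3 records, sum = 30 × 1.2 = 36.0
Step 4: Final sum = 16.0 + 14.3 + 36.0 = 66.3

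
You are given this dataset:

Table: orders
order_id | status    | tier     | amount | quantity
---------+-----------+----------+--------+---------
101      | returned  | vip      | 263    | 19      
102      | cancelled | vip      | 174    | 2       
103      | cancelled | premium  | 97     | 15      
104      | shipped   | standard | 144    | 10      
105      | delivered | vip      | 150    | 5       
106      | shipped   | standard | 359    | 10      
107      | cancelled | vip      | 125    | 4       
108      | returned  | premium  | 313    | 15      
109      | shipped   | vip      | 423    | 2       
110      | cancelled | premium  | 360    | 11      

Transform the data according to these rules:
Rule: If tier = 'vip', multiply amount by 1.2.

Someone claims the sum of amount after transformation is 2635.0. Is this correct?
Yes, the result is correct.

Step 1: Calculate the correct sum after transformation
Step 2: Apply multiplier 1.2 to records where tier = 'vip'
Step 3: Correct result = 2635.0
Step 4: Claimed result = 2635.0
Step 5: 2635.0 = 2635.0 ✓
Conclusion: The claimed result is correct.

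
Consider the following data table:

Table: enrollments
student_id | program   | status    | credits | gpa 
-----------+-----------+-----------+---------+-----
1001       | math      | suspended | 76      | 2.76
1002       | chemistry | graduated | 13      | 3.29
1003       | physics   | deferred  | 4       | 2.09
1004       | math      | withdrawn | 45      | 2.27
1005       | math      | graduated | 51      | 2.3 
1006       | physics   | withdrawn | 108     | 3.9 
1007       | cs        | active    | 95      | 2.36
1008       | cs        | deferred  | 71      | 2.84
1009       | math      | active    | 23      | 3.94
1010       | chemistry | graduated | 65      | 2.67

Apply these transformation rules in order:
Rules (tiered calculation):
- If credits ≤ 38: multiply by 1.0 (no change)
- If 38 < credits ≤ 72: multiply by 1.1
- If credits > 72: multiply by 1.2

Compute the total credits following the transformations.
630.0

Step 1: Tier 1 (credits ≤ 38): 3 records, sum = 40 × 1.0 = 40.0
Step 2: Tier 2 (38 < credits ≤ 72): 4 records, sum = 232 × 1.1 = 255.2
Step 3: Tier 3 (credits > 72): 3 records, sum = 279 × 1.2 = 334.8
Step 4: Final sum = 40.0 + 255.2 + 334.8 = 630.0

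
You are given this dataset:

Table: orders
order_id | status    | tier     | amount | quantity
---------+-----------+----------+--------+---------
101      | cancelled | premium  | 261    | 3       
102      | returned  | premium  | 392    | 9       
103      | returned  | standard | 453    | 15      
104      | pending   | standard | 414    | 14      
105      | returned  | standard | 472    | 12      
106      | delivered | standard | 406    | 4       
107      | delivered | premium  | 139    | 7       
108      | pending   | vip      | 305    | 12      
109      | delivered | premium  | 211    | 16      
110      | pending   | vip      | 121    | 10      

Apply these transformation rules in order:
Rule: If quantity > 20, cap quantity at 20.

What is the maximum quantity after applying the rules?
16

Step 1: Original maximum quantity = 16
Step 2: Check cap of 20 against maximum
Step 3: No records exceed the cap (max 16 <= cap 20), so no capping applies
Step 4: Maximum after transformation = 16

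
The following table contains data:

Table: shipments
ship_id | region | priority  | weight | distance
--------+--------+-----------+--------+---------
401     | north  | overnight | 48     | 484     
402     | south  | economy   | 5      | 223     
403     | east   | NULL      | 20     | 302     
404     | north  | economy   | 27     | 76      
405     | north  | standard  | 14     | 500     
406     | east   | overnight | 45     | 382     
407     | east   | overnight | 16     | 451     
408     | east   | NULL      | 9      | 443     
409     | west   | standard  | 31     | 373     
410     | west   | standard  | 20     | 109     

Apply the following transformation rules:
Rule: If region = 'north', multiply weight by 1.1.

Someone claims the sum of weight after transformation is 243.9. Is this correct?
Yes, the result is correct.

Step 1: Calculate the correct sum after transformation
Step 2: Apply multiplier 1.1 to records where region = 'north'
Step 3: Correct result = 243.9
Step 4: Claimed result = 243.9
Step 5: 243.9 = 243.9 ✓
Conclusion: The claimed result is correct.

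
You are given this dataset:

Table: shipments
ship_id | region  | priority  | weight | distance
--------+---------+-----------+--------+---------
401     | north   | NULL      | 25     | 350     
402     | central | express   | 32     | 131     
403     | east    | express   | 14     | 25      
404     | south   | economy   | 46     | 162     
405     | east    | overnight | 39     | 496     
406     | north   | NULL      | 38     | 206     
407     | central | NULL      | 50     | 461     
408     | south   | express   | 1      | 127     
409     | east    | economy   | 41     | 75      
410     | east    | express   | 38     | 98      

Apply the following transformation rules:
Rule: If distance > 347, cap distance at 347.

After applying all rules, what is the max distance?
347

Step 1: Original maximum distance = 496
Step 2: Apply cap at 347
Step 3: 3 records had distance > 347 and were capped
Step 4: Maximum after transformation = 347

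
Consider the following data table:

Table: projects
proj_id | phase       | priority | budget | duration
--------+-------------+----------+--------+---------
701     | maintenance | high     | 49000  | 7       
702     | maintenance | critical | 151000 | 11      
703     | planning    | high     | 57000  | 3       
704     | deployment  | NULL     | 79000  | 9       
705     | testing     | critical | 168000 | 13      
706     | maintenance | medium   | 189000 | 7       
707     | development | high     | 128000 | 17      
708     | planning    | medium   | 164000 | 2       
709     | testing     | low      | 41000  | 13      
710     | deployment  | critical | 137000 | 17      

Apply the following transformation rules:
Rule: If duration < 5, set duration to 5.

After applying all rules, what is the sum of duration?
104

Step 1: 2 records have duration < 5
Step 2: These records originally summed to 5
Step 3: After setting to minimum: 2 × 5 = 10
Step 4: Unaffected records sum: 94
Step 5: Final sum = 10 + 94 = 104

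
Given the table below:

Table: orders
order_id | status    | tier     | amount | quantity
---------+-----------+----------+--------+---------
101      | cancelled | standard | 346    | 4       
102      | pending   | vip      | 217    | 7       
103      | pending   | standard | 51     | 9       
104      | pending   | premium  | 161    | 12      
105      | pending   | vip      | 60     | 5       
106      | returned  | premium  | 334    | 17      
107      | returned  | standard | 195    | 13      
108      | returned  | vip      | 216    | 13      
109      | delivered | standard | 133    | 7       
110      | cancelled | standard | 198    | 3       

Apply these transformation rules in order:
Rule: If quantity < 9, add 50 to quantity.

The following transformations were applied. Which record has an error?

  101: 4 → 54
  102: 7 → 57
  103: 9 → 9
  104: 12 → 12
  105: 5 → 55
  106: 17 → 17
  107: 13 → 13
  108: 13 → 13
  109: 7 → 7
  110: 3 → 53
Record 109 has an error. The correct transformed value should be 57, not 7.

Step 1: Check each record against the rule
Step 2: Record 109 has quantity = 7
Step 3: Since 7 < 9, the bonus should have been applied
Step 4: Correct value = 57, but claimed value = 7
Conclusion: Record 109 has the error.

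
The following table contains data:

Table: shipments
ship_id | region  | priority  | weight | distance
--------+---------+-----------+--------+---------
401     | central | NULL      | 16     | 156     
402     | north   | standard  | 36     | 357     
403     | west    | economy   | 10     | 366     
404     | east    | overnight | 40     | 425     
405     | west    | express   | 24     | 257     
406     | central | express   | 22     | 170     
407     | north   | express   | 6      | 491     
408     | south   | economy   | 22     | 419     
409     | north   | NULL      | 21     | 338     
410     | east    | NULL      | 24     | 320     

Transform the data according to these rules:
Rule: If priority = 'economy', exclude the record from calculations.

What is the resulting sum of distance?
2514

Step 1: Identify records where priority = 'economy'
Step 2: The excluded records sum to 785
Step 3: Original total distance = 3299
Step 4: Remaining total = 3299 - 785 = 2514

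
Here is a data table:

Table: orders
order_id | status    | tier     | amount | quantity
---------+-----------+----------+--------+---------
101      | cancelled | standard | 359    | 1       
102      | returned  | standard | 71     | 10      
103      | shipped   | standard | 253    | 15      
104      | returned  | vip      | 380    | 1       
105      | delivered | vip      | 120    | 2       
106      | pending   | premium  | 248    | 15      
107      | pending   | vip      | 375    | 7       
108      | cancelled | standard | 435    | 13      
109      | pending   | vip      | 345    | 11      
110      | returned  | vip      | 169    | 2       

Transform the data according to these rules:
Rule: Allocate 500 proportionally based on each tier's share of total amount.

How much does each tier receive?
premium: 45.01, standard: 202.9, vip: 252.09

Step 1: Calculate total amount = 2755
Step 2: Calculate each tier's proportion:
  premium: 248/2755 = 9.00% → 45.01
  standard: 1118/2755 = 40.58% → 202.9
  vip: 1389/2755 = 50.42% → 252.09
Step 3: Verify: sum of allocations ≈ 500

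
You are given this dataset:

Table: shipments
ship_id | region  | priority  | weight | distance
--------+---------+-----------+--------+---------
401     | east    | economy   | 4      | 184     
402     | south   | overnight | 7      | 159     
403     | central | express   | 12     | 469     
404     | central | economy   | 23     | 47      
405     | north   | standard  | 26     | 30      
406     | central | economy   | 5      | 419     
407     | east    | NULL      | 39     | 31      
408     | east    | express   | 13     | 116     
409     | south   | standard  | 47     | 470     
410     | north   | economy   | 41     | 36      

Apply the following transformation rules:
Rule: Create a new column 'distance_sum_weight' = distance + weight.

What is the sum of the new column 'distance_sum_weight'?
2178

Step 1: For each record, compute distance + weight
Example calculations:
  184 + 4 = 188
  159 + 7 = 166
  469 + 12 = 481
  ...
Step 2: Sum all derived values
Step 3: Total = 2178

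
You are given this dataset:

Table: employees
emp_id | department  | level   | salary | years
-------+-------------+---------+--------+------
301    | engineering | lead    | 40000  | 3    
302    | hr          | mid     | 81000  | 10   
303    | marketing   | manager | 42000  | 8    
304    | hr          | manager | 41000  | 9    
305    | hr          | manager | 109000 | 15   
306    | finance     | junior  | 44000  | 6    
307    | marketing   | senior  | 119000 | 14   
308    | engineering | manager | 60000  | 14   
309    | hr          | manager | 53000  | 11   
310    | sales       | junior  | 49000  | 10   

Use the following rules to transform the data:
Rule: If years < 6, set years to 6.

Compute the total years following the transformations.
103

Step 1: 1 records have years < 6
Step 2: These records originally summed to 3
Step 3: After setting to minimum: 1 × 6 = 6
Step 4: Unaffected records sum: 97
Step 5: Final sum = 6 + 97 = 103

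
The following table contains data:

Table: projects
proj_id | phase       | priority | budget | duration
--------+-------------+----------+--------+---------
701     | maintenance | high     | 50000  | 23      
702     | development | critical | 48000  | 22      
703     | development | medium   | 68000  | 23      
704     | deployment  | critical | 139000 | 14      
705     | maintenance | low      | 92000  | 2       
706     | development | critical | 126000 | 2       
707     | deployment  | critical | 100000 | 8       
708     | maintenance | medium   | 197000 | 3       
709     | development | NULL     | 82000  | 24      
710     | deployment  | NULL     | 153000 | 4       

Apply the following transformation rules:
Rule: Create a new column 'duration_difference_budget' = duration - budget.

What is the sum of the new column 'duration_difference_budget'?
-1054875

Step 1: For each record, compute duration - budget
Example calculations:
  23 - 50000 = -49977
  22 - 48000 = -47978
  23 - 68000 = -67977
  ...
Step 2: Sum all derived values
Step 3: Total = -1054875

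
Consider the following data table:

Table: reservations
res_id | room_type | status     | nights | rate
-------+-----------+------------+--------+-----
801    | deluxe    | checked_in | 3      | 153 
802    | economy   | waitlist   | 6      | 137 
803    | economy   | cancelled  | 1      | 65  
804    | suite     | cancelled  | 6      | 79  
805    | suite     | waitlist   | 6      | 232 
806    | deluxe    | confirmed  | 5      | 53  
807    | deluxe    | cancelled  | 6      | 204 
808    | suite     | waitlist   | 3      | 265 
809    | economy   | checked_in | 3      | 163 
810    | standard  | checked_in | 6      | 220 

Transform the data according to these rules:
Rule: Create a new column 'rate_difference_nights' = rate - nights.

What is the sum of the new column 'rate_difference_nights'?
1526

Step 1: For each record, compute rate - nights
Example calculations:
  153 - 3 = 150
  137 - 6 = 131
  65 - 1 = 64
  ...
Step 2: Sum all derived values
Step 3: Total = 1526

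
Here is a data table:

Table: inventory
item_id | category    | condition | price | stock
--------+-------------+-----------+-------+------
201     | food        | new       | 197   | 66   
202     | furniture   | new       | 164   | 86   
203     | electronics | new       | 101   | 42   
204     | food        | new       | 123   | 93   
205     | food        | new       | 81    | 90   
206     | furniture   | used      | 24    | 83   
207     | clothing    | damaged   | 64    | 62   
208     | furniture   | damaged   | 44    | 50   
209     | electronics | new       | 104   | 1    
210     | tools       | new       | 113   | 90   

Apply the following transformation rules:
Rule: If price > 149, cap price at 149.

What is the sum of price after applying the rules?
952

Step 1: 2 records have price > 149
Step 2: These records originally summed to 361
Step 3: After capping: 2 × 149 = 298
Step 4: Unaffected records sum: 654
Step 5: Final sum = 298 + 654 = 952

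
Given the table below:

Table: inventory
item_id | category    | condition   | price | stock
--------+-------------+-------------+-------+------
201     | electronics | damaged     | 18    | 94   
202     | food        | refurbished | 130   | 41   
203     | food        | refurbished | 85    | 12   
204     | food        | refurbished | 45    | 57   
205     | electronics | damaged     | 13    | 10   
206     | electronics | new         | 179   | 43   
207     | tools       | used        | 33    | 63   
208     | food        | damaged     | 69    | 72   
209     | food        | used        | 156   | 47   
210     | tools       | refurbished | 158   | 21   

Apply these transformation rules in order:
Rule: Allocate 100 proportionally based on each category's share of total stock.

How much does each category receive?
electronics: 31.96, food: 49.78, tools: 18.26

Step 1: Calculate total stock = 460
Step 2: Calculate each category's proportion:
  electronics: 147/460 = 31.96% → 31.96
  food: 229/460 = 49.78% → 49.78
  tools: 84/460 = 18.26% → 18.26
Step 3: Verify: sum of allocations ≈ 100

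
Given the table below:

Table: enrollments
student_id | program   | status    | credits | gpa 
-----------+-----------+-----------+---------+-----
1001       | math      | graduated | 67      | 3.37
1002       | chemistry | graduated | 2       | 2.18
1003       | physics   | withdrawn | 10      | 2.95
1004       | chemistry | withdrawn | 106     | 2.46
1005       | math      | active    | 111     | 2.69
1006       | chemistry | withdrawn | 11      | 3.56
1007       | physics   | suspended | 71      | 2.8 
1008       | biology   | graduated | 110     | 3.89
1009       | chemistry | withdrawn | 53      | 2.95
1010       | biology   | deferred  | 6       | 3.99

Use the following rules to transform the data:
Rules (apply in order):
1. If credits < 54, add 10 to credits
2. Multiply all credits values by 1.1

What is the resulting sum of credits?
656.7

Step 1: Apply Rule 1 - Add 10 to records with credits < 54
  - 5 records affected: 82 + (5 × 10) = 132
  - Unaffected records: 465
  - Sum after Rule 1: 597
Step 2: Apply Rule 2 - Multiply all by 1.1
  - 597 × 1.1 = 656.7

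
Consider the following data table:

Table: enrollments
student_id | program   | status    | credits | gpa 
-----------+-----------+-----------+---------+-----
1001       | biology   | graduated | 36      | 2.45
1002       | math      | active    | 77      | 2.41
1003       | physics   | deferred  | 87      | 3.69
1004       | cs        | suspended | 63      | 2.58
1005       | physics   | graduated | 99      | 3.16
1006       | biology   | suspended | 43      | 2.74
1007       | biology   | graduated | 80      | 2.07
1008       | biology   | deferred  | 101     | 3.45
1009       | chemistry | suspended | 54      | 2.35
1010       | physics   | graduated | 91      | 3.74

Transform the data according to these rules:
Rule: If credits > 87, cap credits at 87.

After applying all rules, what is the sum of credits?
701

Step 1: 3 records have credits > 87
Step 2: These records originally summed to 291
Step 3: After capping: 3 × 87 = 261
Step 4: Unaffected records sum: 440
Step 5: Final sum = 261 + 440 = 701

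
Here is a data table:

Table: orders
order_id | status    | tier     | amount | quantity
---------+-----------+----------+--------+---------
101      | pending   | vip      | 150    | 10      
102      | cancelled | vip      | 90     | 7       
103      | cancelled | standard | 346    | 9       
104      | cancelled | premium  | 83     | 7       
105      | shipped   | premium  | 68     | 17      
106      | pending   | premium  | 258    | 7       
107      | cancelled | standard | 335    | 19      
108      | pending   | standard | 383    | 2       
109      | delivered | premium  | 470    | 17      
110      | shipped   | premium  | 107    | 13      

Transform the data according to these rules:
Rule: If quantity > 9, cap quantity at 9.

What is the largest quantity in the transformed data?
9

Step 1: Original maximum quantity = 19
Step 2: Apply cap at 9
Step 3: 5 records had quantity > 9 and were capped
Step 4: Maximum after transformation = 9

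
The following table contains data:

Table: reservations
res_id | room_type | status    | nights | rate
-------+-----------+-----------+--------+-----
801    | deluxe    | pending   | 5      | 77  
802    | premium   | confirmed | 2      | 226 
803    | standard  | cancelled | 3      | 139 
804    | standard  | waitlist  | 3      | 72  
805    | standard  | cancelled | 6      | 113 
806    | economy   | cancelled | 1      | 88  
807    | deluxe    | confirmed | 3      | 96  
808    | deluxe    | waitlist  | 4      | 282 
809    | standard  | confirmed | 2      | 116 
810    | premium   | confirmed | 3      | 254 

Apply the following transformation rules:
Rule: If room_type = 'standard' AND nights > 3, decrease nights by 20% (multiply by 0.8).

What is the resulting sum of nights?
30.8

Step 1: Find records where room_type = 'standard' AND nights > 3
Step 2: 1 records match, summing to 6
Step 3: After multiplier: 6 × 0.8 = 4.8
Step 4: Unaffected records sum: 26
Step 5: Final sum = 4.8 + 26 = 30.8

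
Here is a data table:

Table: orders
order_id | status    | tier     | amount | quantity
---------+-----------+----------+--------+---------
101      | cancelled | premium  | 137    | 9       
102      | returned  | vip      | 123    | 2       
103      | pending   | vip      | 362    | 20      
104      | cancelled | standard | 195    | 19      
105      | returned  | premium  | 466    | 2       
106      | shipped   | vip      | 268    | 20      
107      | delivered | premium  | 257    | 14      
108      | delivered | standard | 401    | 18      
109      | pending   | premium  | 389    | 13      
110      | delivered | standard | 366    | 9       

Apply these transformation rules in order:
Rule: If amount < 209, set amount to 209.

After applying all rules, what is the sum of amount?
3136

Step 1: 3 records have amount < 209
Step 2: These records originally summed to 455
Step 3: After setting to minimum: 3 × 209 = 627
Step 4: Unaffected records sum: 2509
Step 5: Final sum = 627 + 2509 = 3136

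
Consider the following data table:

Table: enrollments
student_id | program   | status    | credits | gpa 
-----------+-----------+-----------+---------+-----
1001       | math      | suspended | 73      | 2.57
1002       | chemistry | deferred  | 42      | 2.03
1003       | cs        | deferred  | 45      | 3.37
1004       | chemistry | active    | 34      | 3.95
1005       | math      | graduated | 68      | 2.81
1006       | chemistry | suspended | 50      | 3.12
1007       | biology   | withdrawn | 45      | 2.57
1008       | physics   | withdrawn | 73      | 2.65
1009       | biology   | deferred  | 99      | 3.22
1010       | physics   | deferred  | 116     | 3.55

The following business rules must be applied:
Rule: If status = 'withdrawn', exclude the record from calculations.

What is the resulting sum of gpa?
24.62

Step 1: Identify records where status = 'withdrawn'
Step 2: The excluded records sum to 5.22
Step 3: Original total gpa = 29.84
Step 4: Remaining total = 29.84 - 5.22 = 24.62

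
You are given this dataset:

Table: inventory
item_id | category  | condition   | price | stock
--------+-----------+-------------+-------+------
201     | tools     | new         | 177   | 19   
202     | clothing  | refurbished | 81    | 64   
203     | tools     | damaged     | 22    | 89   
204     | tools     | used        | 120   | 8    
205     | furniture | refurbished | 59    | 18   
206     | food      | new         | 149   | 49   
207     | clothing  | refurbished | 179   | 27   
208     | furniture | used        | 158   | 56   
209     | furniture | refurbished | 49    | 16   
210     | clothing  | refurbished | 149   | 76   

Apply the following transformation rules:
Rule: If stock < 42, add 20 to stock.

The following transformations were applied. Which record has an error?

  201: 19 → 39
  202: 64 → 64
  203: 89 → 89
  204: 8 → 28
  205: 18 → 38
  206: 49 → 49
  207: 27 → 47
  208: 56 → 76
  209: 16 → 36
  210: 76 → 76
Record 208 has an error. The correct transformed value should be 56, not 76.

Step 1: Check each record against the rule
Step 2: Record 208 has stock = 56
Step 3: Since 56 >= 42, the bonus should not have been applied
Step 4: Correct value = 56, but claimed value = 76
Conclusion: Record 208 has the error.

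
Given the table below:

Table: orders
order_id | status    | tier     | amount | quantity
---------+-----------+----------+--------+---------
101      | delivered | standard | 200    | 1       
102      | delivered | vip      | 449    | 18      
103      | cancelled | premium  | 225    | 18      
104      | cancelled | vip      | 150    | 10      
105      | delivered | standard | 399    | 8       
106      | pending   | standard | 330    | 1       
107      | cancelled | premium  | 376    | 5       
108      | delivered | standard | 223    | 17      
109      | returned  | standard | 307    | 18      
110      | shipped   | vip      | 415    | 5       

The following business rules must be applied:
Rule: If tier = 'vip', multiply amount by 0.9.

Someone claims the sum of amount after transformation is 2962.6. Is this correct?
No, the correct result is 2972.6.

Step 1: Calculate the correct sum after transformation
Step 2: Apply multiplier 0.9 to records where tier = 'vip'
Step 3: Correct result = 2972.6
Step 4: Claimed result = 2962.6
Step 5: 2972.6 ≠ 2962.6
Conclusion: The claimed result is incorrect. The correct answer is 2972.6.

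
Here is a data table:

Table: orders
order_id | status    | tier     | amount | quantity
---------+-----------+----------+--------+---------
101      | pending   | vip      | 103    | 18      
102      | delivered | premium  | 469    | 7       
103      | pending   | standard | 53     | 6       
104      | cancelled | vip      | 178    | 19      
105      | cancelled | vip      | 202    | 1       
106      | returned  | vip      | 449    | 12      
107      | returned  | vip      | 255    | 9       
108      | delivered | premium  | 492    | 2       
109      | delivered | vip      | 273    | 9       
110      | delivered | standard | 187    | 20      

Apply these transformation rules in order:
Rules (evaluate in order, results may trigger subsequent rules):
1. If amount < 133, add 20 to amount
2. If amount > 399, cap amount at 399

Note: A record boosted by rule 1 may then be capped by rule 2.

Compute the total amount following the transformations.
2488

Step 1: Apply rule 1 to records with amount < 133
  - 2 records get bonus of 20
  - Of these, 0 records then exceed 399 and get capped
Step 2: Apply rule 2 to records with amount > 399
  - 3 records (original) are capped
Step 3: Calculate final sum = 2488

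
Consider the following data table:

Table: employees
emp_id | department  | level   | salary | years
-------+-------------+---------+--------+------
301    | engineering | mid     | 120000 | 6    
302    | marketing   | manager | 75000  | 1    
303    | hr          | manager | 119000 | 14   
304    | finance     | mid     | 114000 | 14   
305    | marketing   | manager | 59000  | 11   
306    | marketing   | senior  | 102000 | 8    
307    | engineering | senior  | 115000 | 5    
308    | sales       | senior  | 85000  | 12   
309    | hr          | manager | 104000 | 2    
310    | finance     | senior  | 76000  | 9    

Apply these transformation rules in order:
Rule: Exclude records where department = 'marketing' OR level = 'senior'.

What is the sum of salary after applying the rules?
457000

Step 1: Find records where department = 'marketing' OR level = 'senior'
Step 2: 6 records match, summing to 512000
Step 3: Original sum: 969000
Step 4: Remaining sum = 969000 - 512000 = 457000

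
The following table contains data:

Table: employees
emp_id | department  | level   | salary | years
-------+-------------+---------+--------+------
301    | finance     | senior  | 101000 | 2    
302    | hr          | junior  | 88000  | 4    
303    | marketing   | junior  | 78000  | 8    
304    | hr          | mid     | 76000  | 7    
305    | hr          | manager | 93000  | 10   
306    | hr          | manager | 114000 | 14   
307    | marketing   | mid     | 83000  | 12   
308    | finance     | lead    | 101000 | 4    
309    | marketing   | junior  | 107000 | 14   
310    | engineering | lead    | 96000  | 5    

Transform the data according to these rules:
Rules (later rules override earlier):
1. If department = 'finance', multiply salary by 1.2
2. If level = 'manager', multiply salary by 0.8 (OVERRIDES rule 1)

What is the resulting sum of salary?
936000.0

Step 1: Rule 2 takes priority for records with level = 'manager'
  - 2 records: 207000 × 0.8 = 165600.0
Step 2: Rule 1 applies to remaining records with department = 'finance'
  - 2 records: 202000 × 1.2 = 242400.0
Step 3: Other records unchanged: 528000
Step 4: Final sum = 165600.0 + 242400.0 + 528000 = 936000.0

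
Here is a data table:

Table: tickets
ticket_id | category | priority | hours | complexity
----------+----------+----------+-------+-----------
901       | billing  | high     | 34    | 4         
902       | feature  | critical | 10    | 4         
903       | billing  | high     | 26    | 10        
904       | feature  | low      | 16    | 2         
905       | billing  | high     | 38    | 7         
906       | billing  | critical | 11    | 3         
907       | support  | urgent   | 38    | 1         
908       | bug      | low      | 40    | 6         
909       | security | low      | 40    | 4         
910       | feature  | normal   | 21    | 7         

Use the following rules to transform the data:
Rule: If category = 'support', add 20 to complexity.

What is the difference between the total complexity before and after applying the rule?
20

Step 1: Original sum of complexity = 48
Step 2: 1 records have category = 'support'
Step 3: Each affected record changes by 20
Step 4: Total change = 1 × 20 = 20
Step 5: New sum = 48 + 20 = 68
Step 6: Difference = |68 - 48| = 20
        (Sum increased by 20)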